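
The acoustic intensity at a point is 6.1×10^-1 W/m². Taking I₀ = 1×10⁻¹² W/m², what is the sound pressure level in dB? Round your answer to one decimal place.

117.9 dB

Dividing by I₀ shifts the exponent by 12: I/I₀ = 6.1×10^11.
L = 10·(0.7853 + 11) = 117.85 dB.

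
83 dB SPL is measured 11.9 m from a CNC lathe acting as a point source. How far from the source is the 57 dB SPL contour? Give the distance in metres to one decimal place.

The 26.0 dB drop corresponds to a distance ratio of 10^(26.0/20) for a point source.
r₂ = 11.9·10^((83−57)/20) = 11.9·10^(26.0/20) = 237.44 m.

237.4 m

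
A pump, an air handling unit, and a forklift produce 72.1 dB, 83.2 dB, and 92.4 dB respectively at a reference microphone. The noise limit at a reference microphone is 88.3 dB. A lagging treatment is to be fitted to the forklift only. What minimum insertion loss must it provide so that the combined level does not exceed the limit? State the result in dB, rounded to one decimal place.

5.9 dB

The untreated sources together contribute 10^(72.1/10) + 10^(83.2/10) = 2.251e+08, i.e. 83.52 dB.
To meet 88.3 dB overall, the treated forklift may contribute at most 10^(88.3/10) − 2.251e+08 = 4.509e+08, i.e. 86.54 dB.
Required insertion loss = 92.4 − 86.54 = 5.86 dB.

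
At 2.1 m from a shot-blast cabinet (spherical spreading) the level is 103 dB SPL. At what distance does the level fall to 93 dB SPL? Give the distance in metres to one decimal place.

Point-source spreading drops the level by 20·log₁₀(r₂/r₁); inverting, r₂/r₁ = 10^(ΔL/20).
r₂ = 2.1·10^((103−93)/20) = 2.1·10^(10.0/20) = 6.64 m.

6.6 m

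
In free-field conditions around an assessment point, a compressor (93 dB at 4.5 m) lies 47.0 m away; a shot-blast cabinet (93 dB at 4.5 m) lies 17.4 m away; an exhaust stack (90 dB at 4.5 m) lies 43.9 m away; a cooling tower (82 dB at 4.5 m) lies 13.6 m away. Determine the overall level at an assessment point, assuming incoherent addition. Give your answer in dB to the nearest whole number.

83 dB

First find each source's level at the receiver (point-source: −20·log₁₀(r/r_ref)), then combine on an intensity basis.
compressor: 93 − 20·log₁₀(47.0/4.5) = 93 − 20.38 = 72.62 dB.
shot-blast cabinet: 93 − 20·log₁₀(17.4/4.5) = 93 − 11.75 = 81.25 dB.
exhaust stack: 90 − 20·log₁₀(43.9/4.5) = 90 − 19.79 = 70.21 dB.
cooling tower: 82 − 20·log₁₀(13.6/4.5) = 82 − 9.61 = 72.39 dB.
Σ 10^(L/10) = 1.796e+08 → L_total = 10·log₁₀(1.796e+08) = 82.54 dB.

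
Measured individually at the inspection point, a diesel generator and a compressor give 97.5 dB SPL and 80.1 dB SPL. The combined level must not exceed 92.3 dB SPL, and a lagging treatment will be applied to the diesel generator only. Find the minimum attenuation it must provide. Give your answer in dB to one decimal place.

5.5 dB

Fixed contribution from the other source: Σ 10^(L/10) = 10^(80.1/10) = 1.023e+08 (80.10 dB SPL).
The limit corresponds to 10^(92.3/10) = 1.698e+09; subtracting the fixed part leaves 1.596e+09 for the diesel generator, i.e. 92.03 dB SPL.
Required insertion loss = 97.5 − 92.03 = 5.47 dB.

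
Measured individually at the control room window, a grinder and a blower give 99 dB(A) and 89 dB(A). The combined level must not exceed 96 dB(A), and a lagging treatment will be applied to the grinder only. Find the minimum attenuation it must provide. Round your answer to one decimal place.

4.0 dB

The untreated sources together contribute 10^(89/10) = 7.943e+08, i.e. 89.00 dB(A).
To meet 96 dB(A) overall, the treated grinder may contribute at most 10^(96/10) − 7.943e+08 = 3.187e+09, i.e. 95.03 dB(A).
Required insertion loss = 99 − 95.03 = 3.97 dB.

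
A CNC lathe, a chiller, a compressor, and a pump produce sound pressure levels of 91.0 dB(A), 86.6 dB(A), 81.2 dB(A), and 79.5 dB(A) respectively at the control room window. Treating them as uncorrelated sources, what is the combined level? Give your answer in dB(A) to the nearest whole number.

93 dB(A)

Incoherent sources combine by intensity addition: L_total = 10·log₁₀(Σ 10^(L_i/10)).
Σ 10^(L/10) = 10^(91.0/10) + 10^(86.6/10) + 10^(81.2/10) + 10^(79.5/10) = 1.937e+09.
L_total = 10·log₁₀(1.937e+09) = 92.87 dB(A).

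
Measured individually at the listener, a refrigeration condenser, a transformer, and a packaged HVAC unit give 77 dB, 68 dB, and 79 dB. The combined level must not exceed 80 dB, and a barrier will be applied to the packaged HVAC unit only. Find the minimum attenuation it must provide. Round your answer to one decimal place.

2.6 dB

The untreated sources together contribute 10^(77/10) + 10^(68/10) = 5.643e+07, i.e. 77.51 dB.
To meet 80 dB overall, the treated packaged HVAC unit may contribute at most 10^(80/10) − 5.643e+07 = 4.357e+07, i.e. 76.39 dB.
Required insertion loss = 79 − 76.39 = 2.61 dB.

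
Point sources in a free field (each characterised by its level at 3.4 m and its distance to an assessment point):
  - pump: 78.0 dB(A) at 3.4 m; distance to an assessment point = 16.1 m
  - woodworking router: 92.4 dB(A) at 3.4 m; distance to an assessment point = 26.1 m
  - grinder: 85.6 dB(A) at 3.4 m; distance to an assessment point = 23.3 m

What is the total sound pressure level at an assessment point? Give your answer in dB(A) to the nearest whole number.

76 dB(A)

Apply inverse-square spreading to bring every level to the receiver, then sum 10^(L/10).
pump: 78.0 − 20·log₁₀(16.1/3.4) = 78.0 − 13.51 = 64.49 dB(A).
woodworking router: 92.4 − 20·log₁₀(26.1/3.4) = 92.4 − 17.70 = 74.70 dB(A).
grinder: 85.6 − 20·log₁₀(23.3/3.4) = 85.6 − 16.72 = 68.88 dB(A).
Σ 10^(L/10) = 4.004e+07 → L_total = 10·log₁₀(4.004e+07) = 76.02 dB(A).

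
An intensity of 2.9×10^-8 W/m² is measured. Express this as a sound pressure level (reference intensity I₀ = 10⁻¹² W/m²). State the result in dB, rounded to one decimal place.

Dividing by I₀ shifts the exponent by 12: I/I₀ = 2.9×10^4.
L = 10·(0.4624 + 4) = 44.62 dB.

44.6 dB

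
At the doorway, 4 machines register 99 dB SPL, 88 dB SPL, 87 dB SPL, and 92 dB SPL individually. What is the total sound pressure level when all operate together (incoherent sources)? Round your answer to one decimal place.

100.3 dB SPL

For uncorrelated sources the intensities add, so convert each level to linear form, sum, and take 10·log₁₀ of the total.
Σ 10^(L/10) = 10^(99/10) + 10^(88/10) + 10^(87/10) + 10^(92/10) = 1.066e+10.
L_total = 10·log₁₀(1.066e+10) = 100.28 dB SPL.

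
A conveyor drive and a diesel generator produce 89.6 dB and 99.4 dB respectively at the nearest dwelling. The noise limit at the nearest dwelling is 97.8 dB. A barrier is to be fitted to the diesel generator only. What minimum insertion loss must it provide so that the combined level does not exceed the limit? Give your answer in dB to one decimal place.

Fixed contribution from the other source: Σ 10^(L/10) = 10^(89.6/10) = 9.120e+08 (89.60 dB).
To meet 97.8 dB overall, the treated diesel generator may contribute at most 10^(97.8/10) − 9.120e+08 = 5.114e+09, i.e. 97.09 dB.
Required insertion loss = 99.4 − 97.09 = 2.31 dB.

2.3 dB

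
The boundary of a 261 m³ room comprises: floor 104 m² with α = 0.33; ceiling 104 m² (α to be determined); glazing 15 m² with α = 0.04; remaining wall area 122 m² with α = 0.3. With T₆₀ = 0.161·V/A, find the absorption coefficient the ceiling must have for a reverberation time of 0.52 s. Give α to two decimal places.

0.09

Required total absorption A = 0.161·261/0.52 = 80.81 m².
Absorption from the other surfaces = 104·0.33 + 15·0.04 + 122·0.3 = 71.52 m², so the ceiling must supply 9.29 m² over 104 m².
α = 9.29/104 = 0.089.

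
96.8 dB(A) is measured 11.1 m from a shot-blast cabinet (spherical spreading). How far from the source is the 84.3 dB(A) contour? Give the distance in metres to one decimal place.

46.8 m

For a point source L₁ − L₂ = 20·log₁₀(r₂/r₁), so r₂ = r₁·10^((L₁−L₂)/20).
r₂ = 11.1·10^((96.8−84.3)/20) = 11.1·10^(12.5/20) = 46.81 m.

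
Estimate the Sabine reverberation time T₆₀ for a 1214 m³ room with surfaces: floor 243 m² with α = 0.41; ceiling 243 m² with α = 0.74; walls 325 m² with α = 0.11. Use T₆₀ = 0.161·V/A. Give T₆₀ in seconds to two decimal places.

A = Σ Sᵢαᵢ = 243·0.41 + 243·0.74 + 325·0.11 = 315.20 m².
T₆₀ = 0.161 × 1214 / 315.20 = 0.620 s.

0.62 s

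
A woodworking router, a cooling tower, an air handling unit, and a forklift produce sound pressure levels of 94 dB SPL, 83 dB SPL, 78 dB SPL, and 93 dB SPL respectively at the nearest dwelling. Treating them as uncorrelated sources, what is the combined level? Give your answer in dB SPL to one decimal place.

96.8 dB SPL

For uncorrelated sources the intensities add, so convert each level to linear form, sum, and take 10·log₁₀ of the total.
Σ 10^(L/10) = 10^(94/10) + 10^(83/10) + 10^(78/10) + 10^(93/10) = 4.770e+09.
L_total = 10·log₁₀(4.770e+09) = 96.78 dB SPL.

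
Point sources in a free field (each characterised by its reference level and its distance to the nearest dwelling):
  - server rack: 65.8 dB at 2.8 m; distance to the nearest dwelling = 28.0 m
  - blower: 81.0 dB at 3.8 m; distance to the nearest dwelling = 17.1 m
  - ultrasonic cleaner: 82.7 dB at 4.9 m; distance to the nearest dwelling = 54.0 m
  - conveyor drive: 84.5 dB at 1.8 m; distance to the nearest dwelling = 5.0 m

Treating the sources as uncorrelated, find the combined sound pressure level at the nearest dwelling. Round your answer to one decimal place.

76.5 dB

Propagate each source to the receiver with L = L_ref − 20·log₁₀(r/r_ref), then add intensities.
server rack: 65.8 − 20·log₁₀(28.0/2.8) = 65.8 − 20.00 = 45.80 dB.
blower: 81.0 − 20·log₁₀(17.1/3.8) = 81.0 − 13.06 = 67.94 dB.
ultrasonic cleaner: 82.7 − 20·log₁₀(54.0/4.9) = 82.7 − 20.84 = 61.86 dB.
conveyor drive: 84.5 − 20·log₁₀(5.0/1.8) = 84.5 − 8.87 = 75.63 dB.
Σ 10^(L/10) = 4.431e+07 → L_total = 10·log₁₀(4.431e+07) = 76.47 dB.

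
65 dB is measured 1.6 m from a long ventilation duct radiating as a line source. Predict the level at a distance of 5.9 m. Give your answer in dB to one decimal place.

Line-source attenuation: ΔL = 10·log₁₀(r₂/r₁) = 10·log₁₀(5.9/1.6) = 5.667 dB.
L₂ = 65 − 10·log₁₀(5.9/1.6) = 65 − 5.667 = 59.33 dB.

59.3 dB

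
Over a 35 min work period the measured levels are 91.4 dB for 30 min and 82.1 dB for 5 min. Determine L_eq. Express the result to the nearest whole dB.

91 dB

L_eq = 10·log₁₀[(1/T)·Σ tᵢ·10^(Lᵢ/10)] with T = 35 min.
Σ tᵢ·10^(Lᵢ/10) = 30·10^(91.4/10) + 5·10^(82.1/10) = 4.222e+10.
L_eq = 10·log₁₀(4.222e+10/35) = 90.81 dB.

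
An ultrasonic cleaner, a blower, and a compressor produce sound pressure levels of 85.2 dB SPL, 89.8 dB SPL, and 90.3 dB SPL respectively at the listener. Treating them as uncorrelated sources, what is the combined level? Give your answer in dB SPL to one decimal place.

For uncorrelated sources the intensities add, so convert each level to linear form, sum, and take 10·log₁₀ of the total.
Σ 10^(L/10) = 10^(85.2/10) + 10^(89.8/10) + 10^(90.3/10) = 2.358e+09.
L_total = 10·log₁₀(2.358e+09) = 93.72 dB SPL.

93.7 dB SPL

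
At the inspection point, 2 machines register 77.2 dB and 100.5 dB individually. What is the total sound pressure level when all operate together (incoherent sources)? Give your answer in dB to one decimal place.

Incoherent sources combine by intensity addition: L_total = 10·log₁₀(Σ 10^(L_i/10)).
Σ 10^(L/10) = 10^(77.2/10) + 10^(100.5/10) = 1.127e+10.
L_total = 10·log₁₀(1.127e+10) = 100.52 dB.

100.5 dB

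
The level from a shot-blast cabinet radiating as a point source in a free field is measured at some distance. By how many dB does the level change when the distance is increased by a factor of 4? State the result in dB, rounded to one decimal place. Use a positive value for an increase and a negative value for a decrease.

Point-source spreading: ΔL = −20·log₁₀(r₂/r₁).
ΔL = −20·log₁₀(4) = -12.04 dB.

-12.0 dB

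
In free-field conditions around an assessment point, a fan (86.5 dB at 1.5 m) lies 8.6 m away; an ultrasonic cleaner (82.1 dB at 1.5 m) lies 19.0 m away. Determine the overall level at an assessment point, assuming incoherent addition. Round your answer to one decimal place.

71.6 dB

Apply inverse-square spreading to bring every level to the receiver, then sum 10^(L/10).
fan: 86.5 − 20·log₁₀(8.6/1.5) = 86.5 − 15.17 = 71.33 dB.
ultrasonic cleaner: 82.1 − 20·log₁₀(19.0/1.5) = 82.1 − 22.05 = 60.05 dB.
Σ 10^(L/10) = 1.460e+07 → L_total = 10·log₁₀(1.460e+07) = 71.64 dB.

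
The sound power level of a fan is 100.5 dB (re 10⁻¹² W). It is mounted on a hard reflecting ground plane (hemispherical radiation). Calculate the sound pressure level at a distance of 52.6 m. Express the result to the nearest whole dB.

L_p = L_w − 10·log₁₀(2π·r²) with r = 52.6 m.
2π·r² = 1.738e+04 m², 10·log₁₀ of that is 42.402 dB.
L_p = 100.5 − 42.402 = 58.10 dB.

58 dB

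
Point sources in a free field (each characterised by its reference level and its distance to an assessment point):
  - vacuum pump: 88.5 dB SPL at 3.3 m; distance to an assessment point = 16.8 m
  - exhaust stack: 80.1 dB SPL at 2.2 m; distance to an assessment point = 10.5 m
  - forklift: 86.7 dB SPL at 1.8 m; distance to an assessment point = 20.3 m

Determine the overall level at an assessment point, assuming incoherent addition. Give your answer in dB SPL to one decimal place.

Propagate each source to the receiver with L = L_ref − 20·log₁₀(r/r_ref), then add intensities.
vacuum pump: 88.5 − 20·log₁₀(16.8/3.3) = 88.5 − 14.14 = 74.36 dB SPL.
exhaust stack: 80.1 − 20·log₁₀(10.5/2.2) = 80.1 − 13.58 = 66.52 dB SPL.
forklift: 86.7 − 20·log₁₀(20.3/1.8) = 86.7 − 21.04 = 65.66 dB SPL.
Σ 10^(L/10) = 3.549e+07 → L_total = 10·log₁₀(3.549e+07) = 75.50 dB SPL.

75.5 dB SPL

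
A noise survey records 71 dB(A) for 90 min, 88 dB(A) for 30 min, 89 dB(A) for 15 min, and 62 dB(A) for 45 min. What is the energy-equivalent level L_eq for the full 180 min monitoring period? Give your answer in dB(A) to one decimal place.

82.5 dB(A)

L_eq = 10·log₁₀[(1/T)·Σ tᵢ·10^(Lᵢ/10)] with T = 180 min.
Σ tᵢ·10^(Lᵢ/10) = 90·10^(71/10) + 30·10^(88/10) + 15·10^(89/10) + 45·10^(62/10) = 3.205e+10.
L_eq = 10·log₁₀(3.205e+10/180) = 82.51 dB(A).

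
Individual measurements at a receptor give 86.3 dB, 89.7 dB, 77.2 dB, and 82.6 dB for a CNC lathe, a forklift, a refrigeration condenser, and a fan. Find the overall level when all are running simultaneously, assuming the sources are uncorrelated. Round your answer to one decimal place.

92.0 dB

For uncorrelated sources the intensities add, so convert each level to linear form, sum, and take 10·log₁₀ of the total.
Σ 10^(L/10) = 10^(86.3/10) + 10^(89.7/10) + 10^(77.2/10) + 10^(82.6/10) = 1.594e+09.
L_total = 10·log₁₀(1.594e+09) = 92.03 dB.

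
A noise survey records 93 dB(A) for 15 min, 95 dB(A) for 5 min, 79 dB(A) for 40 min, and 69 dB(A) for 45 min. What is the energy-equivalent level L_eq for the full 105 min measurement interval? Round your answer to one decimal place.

86.7 dB(A)

L_eq = 10·log₁₀[(1/T)·Σ tᵢ·10^(Lᵢ/10)] with T = 105 min.
Σ tᵢ·10^(Lᵢ/10) = 15·10^(93/10) + 5·10^(95/10) + 40·10^(79/10) + 45·10^(69/10) = 4.928e+10.
L_eq = 10·log₁₀(4.928e+10/105) = 86.71 dB(A).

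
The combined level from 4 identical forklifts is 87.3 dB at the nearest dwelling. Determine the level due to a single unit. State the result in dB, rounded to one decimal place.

For N identical incoherent sources L_total = L₁ + 10·log₁₀ N, so L₁ = 87.3 − 10·log₁₀(4) = 87.3 − 6.021.

81.3 dB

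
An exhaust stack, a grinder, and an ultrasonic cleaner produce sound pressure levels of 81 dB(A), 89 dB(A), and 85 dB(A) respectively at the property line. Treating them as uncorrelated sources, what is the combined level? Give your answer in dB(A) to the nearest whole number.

For uncorrelated sources the intensities add, so convert each level to linear form, sum, and take 10·log₁₀ of the total.
Σ 10^(L/10) = 10^(81/10) + 10^(89/10) + 10^(85/10) = 1.236e+09.
L_total = 10·log₁₀(1.236e+09) = 90.92 dB(A).

91 dB(A)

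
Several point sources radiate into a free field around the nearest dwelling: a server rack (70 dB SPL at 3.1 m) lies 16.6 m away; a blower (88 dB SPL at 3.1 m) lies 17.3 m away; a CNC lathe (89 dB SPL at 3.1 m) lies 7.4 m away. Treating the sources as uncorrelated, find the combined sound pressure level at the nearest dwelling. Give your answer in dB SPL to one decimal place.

First find each source's level at the receiver (point-source: −20·log₁₀(r/r_ref)), then combine on an intensity basis.
server rack: 70 − 20·log₁₀(16.6/3.1) = 70 − 14.57 = 55.43 dB SPL.
blower: 88 − 20·log₁₀(17.3/3.1) = 88 − 14.93 = 73.07 dB SPL.
CNC lathe: 89 − 20·log₁₀(7.4/3.1) = 89 − 7.56 = 81.44 dB SPL.
Σ 10^(L/10) = 1.600e+08 → L_total = 10·log₁₀(1.600e+08) = 82.04 dB SPL.

82.0 dB SPL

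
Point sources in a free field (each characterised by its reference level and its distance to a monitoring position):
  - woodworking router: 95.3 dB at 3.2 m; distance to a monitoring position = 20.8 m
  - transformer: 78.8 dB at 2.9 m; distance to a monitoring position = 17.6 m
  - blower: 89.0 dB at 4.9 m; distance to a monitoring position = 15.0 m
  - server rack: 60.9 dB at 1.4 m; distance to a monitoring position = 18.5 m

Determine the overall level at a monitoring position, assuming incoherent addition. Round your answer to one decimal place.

Apply inverse-square spreading to bring every level to the receiver, then sum 10^(L/10).
woodworking router: 95.3 − 20·log₁₀(20.8/3.2) = 95.3 − 16.26 = 79.04 dB.
transformer: 78.8 − 20·log₁₀(17.6/2.9) = 78.8 − 15.66 = 63.14 dB.
blower: 89.0 − 20·log₁₀(15.0/4.9) = 89.0 − 9.72 = 79.28 dB.
server rack: 60.9 − 20·log₁₀(18.5/1.4) = 60.9 − 22.42 = 38.48 dB.
Σ 10^(L/10) = 1.670e+08 → L_total = 10·log₁₀(1.670e+08) = 82.23 dB.

82.2 dB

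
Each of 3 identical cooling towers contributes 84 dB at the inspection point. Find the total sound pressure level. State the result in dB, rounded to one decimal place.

L_total = L₁ + 10·log₁₀ N for N identical incoherent sources.
L_total = 84 + 10·log₁₀(3) = 84 + 4.771 = 88.77 dB.

88.8 dB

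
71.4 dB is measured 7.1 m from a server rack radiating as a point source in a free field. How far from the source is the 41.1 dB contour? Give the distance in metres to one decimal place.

For a point source L₁ − L₂ = 20·log₁₀(r₂/r₁), so r₂ = r₁·10^((L₁−L₂)/20).
r₂ = 7.1·10^((71.4−41.1)/20) = 7.1·10^(30.3/20) = 232.41 m.

232.4 m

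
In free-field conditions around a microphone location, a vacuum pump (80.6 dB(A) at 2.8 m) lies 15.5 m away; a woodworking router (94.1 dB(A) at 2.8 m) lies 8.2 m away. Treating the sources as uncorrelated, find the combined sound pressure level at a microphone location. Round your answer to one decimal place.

84.8 dB(A)

Apply inverse-square spreading to bring every level to the receiver, then sum 10^(L/10).
vacuum pump: 80.6 − 20·log₁₀(15.5/2.8) = 80.6 − 14.86 = 65.74 dB(A).
woodworking router: 94.1 − 20·log₁₀(8.2/2.8) = 94.1 − 9.33 = 84.77 dB(A).
Σ 10^(L/10) = 3.034e+08 → L_total = 10·log₁₀(3.034e+08) = 84.82 dB(A).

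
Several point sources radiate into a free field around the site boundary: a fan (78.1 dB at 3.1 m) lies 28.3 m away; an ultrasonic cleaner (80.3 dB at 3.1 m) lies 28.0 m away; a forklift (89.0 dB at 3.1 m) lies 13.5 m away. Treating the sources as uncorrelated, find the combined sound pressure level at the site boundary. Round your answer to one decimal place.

76.4 dB

Propagate each source to the receiver with L = L_ref − 20·log₁₀(r/r_ref), then add intensities.
fan: 78.1 − 20·log₁₀(28.3/3.1) = 78.1 − 19.21 = 58.89 dB.
ultrasonic cleaner: 80.3 − 20·log₁₀(28.0/3.1) = 80.3 − 19.12 = 61.18 dB.
forklift: 89.0 − 20·log₁₀(13.5/3.1) = 89.0 − 12.78 = 76.22 dB.
Σ 10^(L/10) = 4.397e+07 → L_total = 10·log₁₀(4.397e+07) = 76.43 dB.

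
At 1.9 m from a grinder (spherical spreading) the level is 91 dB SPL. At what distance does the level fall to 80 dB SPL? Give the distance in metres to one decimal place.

For a point source L₁ − L₂ = 20·log₁₀(r₂/r₁), so r₂ = r₁·10^((L₁−L₂)/20).
r₂ = 1.9·10^((91−80)/20) = 1.9·10^(11.0/20) = 6.74 m.

6.7 m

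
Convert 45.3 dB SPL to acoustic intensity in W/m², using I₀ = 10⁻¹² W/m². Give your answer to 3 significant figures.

3.39e-08 W/m²

L = 10·log₁₀(I/I₀) ⇒ I = I₀·10^(L/10) = 10⁻¹² × 10^4.53.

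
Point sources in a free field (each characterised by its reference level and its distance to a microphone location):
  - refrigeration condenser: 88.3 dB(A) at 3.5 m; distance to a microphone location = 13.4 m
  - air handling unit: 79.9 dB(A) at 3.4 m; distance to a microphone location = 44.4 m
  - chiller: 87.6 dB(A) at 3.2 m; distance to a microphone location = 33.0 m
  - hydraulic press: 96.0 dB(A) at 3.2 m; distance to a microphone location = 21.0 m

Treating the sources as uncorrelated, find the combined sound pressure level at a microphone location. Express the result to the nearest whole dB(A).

82 dB(A)

First find each source's level at the receiver (point-source: −20·log₁₀(r/r_ref)), then combine on an intensity basis.
refrigeration condenser: 88.3 − 20·log₁₀(13.4/3.5) = 88.3 − 11.66 = 76.64 dB(A).
air handling unit: 79.9 − 20·log₁₀(44.4/3.4) = 79.9 − 22.32 = 57.58 dB(A).
chiller: 87.6 − 20·log₁₀(33.0/3.2) = 87.6 − 20.27 = 67.33 dB(A).
hydraulic press: 96.0 − 20·log₁₀(21.0/3.2) = 96.0 − 16.34 = 79.66 dB(A).
Σ 10^(L/10) = 1.445e+08 → L_total = 10·log₁₀(1.445e+08) = 81.60 dB(A).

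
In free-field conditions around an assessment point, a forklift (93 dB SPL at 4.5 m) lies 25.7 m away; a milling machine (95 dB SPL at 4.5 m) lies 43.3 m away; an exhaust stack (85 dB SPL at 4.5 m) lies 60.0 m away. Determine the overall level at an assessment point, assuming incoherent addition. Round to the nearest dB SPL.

80 dB SPL

First find each source's level at the receiver (point-source: −20·log₁₀(r/r_ref)), then combine on an intensity basis.
forklift: 93 − 20·log₁₀(25.7/4.5) = 93 − 15.13 = 77.87 dB SPL.
milling machine: 95 − 20·log₁₀(43.3/4.5) = 95 − 19.67 = 75.33 dB SPL.
exhaust stack: 85 − 20·log₁₀(60.0/4.5) = 85 − 22.50 = 62.50 dB SPL.
Σ 10^(L/10) = 9.711e+07 → L_total = 10·log₁₀(9.711e+07) = 79.87 dB SPL.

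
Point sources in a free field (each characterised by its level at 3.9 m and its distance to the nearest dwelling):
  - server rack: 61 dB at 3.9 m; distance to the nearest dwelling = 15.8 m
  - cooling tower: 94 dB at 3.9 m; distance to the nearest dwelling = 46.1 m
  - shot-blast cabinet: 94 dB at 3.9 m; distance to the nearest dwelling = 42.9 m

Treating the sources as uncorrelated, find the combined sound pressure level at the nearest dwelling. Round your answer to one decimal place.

Propagate each source to the receiver with L = L_ref − 20·log₁₀(r/r_ref), then add intensities.
server rack: 61 − 20·log₁₀(15.8/3.9) = 61 − 12.15 = 48.85 dB.
cooling tower: 94 − 20·log₁₀(46.1/3.9) = 94 − 21.45 = 72.55 dB.
shot-blast cabinet: 94 − 20·log₁₀(42.9/3.9) = 94 − 20.83 = 73.17 dB.
Σ 10^(L/10) = 3.881e+07 → L_total = 10·log₁₀(3.881e+07) = 75.89 dB.

75.9 dB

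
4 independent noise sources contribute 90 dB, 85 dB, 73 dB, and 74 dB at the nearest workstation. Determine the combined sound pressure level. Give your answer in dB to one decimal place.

91.3 dB

For uncorrelated sources the intensities add, so convert each level to linear form, sum, and take 10·log₁₀ of the total.
Σ 10^(L/10) = 10^(90/10) + 10^(85/10) + 10^(73/10) + 10^(74/10) = 1.361e+09.
L_total = 10·log₁₀(1.361e+09) = 91.34 dB.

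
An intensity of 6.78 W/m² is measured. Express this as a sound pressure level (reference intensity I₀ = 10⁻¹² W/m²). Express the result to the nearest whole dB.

Dividing by I₀ shifts the exponent by 12: I/I₀ = 6.78×10^12.
L = 10·(0.8312 + 12) = 128.31 dB.

128 dB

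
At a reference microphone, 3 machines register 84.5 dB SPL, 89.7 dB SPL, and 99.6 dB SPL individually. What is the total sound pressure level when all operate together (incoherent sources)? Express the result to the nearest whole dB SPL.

For uncorrelated sources the intensities add, so convert each level to linear form, sum, and take 10·log₁₀ of the total.
Σ 10^(L/10) = 10^(84.5/10) + 10^(89.7/10) + 10^(99.6/10) = 1.034e+10.
L_total = 10·log₁₀(1.034e+10) = 100.14 dB SPL.

100 dB SPL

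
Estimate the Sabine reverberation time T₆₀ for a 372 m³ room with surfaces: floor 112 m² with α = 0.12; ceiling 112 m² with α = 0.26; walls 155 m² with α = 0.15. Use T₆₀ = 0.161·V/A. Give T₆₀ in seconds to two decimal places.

Summing Sᵢαᵢ: 112·0.12 + 112·0.26 + 155·0.15 = 65.81 m².
T₆₀ = 0.161·V/A = 0.161·372/65.81 = 0.910 s.

0.91 s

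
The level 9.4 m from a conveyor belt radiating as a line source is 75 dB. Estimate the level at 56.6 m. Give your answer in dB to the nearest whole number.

67 dB

Line-source attenuation: ΔL = 10·log₁₀(r₂/r₁) = 10·log₁₀(56.6/9.4) = 7.797 dB.
L₂ = 75 − 10·log₁₀(56.6/9.4) = 75 − 7.797 = 67.20 dB.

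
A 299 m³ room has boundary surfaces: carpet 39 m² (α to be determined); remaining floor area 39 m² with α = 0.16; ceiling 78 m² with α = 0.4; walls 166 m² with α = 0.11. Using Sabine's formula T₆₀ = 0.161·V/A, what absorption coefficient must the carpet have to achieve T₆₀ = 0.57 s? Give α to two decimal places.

0.74

Required total absorption A = 0.161·299/0.57 = 84.45 m².
Absorption from the other surfaces = 39·0.16 + 78·0.4 + 166·0.11 = 55.70 m², so the carpet must supply 28.75 m² over 39 m².
α = 28.75/39 = 0.737.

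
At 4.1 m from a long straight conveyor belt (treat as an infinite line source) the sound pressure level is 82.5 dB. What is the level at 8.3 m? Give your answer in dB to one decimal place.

79.4 dB

Line-source attenuation: ΔL = 10·log₁₀(r₂/r₁) = 10·log₁₀(8.3/4.1) = 3.063 dB.
L₂ = 82.5 − 10·log₁₀(8.3/4.1) = 82.5 − 3.063 = 79.44 dB.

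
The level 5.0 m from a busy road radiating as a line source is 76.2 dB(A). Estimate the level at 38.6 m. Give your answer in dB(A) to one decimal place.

For a line source, L₂ = L₁ − 10·log₁₀(r₂/r₁).
L₂ = 76.2 − 10·log₁₀(38.6/5.0) = 76.2 − 8.876 = 67.32 dB(A).

67.3 dB(A)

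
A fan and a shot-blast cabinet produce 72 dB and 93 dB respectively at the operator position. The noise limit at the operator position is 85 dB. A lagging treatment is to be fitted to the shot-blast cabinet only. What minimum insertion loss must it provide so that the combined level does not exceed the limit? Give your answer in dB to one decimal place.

8.2 dB

The untreated sources together contribute 10^(72/10) = 1.585e+07, i.e. 72.00 dB.
The limit corresponds to 10^(85/10) = 3.162e+08; subtracting the fixed part leaves 3.004e+08 for the shot-blast cabinet, i.e. 84.78 dB.
So the shot-blast cabinet must be reduced from 93 to 84.78 dB: IL = 8.22 dB.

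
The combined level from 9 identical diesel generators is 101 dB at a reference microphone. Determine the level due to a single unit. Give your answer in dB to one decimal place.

91.5 dB

For N identical incoherent sources L_total = L₁ + 10·log₁₀ N, so L₁ = 101 − 10·log₁₀(9) = 101 − 9.542.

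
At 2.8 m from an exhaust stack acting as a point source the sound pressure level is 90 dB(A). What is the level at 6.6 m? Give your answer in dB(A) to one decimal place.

Point-source attenuation: ΔL = 20·log₁₀(r₂/r₁) = 20·log₁₀(6.6/2.8) = 7.448 dB.
L₂ = 90 − 20·log₁₀(6.6/2.8) = 90 − 7.448 = 82.55 dB(A).

82.6 dB(A)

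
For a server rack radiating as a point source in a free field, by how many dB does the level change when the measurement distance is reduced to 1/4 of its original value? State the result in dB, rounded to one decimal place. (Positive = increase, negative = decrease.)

+12.0 dB

Point-source spreading: ΔL = −20·log₁₀(r₂/r₁).
ΔL = −20·log₁₀(0.25) = +12.04 dB.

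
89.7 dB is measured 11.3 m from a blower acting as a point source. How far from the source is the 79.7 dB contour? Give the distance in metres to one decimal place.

35.7 m

For a point source L₁ − L₂ = 20·log₁₀(r₂/r₁), so r₂ = r₁·10^((L₁−L₂)/20).
r₂ = 11.3·10^((89.7−79.7)/20) = 11.3·10^(10.0/20) = 35.73 m.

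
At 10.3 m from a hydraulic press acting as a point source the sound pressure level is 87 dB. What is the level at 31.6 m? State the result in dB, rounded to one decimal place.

For a point source, L₂ = L₁ − 20·log₁₀(r₂/r₁).
L₂ = 87 − 20·log₁₀(31.6/10.3) = 87 − 9.737 = 77.26 dB.

77.3 dB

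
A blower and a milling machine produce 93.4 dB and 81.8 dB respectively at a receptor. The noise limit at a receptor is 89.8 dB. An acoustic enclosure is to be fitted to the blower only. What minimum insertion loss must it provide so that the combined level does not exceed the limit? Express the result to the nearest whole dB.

The untreated sources together contribute 10^(81.8/10) = 1.514e+08, i.e. 81.80 dB.
The limit corresponds to 10^(89.8/10) = 9.550e+08; subtracting the fixed part leaves 8.036e+08 for the blower, i.e. 89.05 dB.
So the blower must be reduced from 93.4 to 89.05 dB: IL = 4.35 dB.

4 dB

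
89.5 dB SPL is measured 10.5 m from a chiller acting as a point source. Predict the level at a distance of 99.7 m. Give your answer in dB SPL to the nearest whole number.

70 dB SPL

Point-source attenuation: ΔL = 20·log₁₀(r₂/r₁) = 20·log₁₀(99.7/10.5) = 19.550 dB.
L₂ = 89.5 − 20·log₁₀(99.7/10.5) = 89.5 − 19.550 = 69.95 dB SPL.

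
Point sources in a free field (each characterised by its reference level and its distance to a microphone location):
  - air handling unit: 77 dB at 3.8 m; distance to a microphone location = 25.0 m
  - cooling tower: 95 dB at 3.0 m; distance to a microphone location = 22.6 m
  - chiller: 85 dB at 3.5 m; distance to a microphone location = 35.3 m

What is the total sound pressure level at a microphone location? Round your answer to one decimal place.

77.8 dB

Propagate each source to the receiver with L = L_ref − 20·log₁₀(r/r_ref), then add intensities.
air handling unit: 77 − 20·log₁₀(25.0/3.8) = 77 − 16.36 = 60.64 dB.
cooling tower: 95 − 20·log₁₀(22.6/3.0) = 95 − 17.54 = 77.46 dB.
chiller: 85 − 20·log₁₀(35.3/3.5) = 85 − 20.07 = 64.93 dB.
Σ 10^(L/10) = 5.999e+07 → L_total = 10·log₁₀(5.999e+07) = 77.78 dB.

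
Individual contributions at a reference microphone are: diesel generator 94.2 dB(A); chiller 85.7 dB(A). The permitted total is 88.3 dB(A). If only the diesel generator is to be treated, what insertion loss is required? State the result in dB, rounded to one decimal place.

9.4 dB

The untreated sources together contribute 10^(85.7/10) = 3.715e+08, i.e. 85.70 dB(A).
To meet 88.3 dB(A) overall, the treated diesel generator may contribute at most 10^(88.3/10) − 3.715e+08 = 3.045e+08, i.e. 84.84 dB(A).
So the diesel generator must be reduced from 94.2 to 84.84 dB(A): IL = 9.36 dB.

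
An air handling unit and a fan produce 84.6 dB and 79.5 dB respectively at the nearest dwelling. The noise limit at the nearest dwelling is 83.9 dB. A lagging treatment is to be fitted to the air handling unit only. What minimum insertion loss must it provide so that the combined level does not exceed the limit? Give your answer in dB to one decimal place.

2.7 dB

Fixed contribution from the other source: Σ 10^(L/10) = 10^(79.5/10) = 8.913e+07 (79.50 dB).
To meet 83.9 dB overall, the treated air handling unit may contribute at most 10^(83.9/10) − 8.913e+07 = 1.563e+08, i.e. 81.94 dB.
Required insertion loss = 84.6 − 81.94 = 2.66 dB.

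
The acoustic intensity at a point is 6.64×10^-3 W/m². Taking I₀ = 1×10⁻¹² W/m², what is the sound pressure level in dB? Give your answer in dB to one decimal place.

L = 10·log₁₀(I/I₀) = 10·log₁₀(6.64×10^-3/10⁻¹²) = 10·log₁₀(6.64×10^9).
L = 10·(0.8222 + 9) = 98.22 dB.

98.2 dB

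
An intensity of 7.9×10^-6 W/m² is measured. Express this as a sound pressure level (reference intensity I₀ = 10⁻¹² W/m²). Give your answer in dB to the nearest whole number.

69 dB

Dividing by I₀ shifts the exponent by 12: I/I₀ = 7.9×10^6.
L = 10·(0.8976 + 6) = 68.98 dB.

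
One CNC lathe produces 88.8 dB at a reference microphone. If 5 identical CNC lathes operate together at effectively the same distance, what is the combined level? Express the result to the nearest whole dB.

With 5 equal, uncorrelated contributions the intensity is 5× that of one unit, giving a rise of 10·log₁₀ 5.
L_total = 88.8 + 10·log₁₀(5) = 88.8 + 6.990 = 95.79 dB.

96 dB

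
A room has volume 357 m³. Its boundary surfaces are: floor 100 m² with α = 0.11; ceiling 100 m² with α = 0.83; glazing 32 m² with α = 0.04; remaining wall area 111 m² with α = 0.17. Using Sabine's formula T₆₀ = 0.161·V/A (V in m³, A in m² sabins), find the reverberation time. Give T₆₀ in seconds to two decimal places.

0.50 s

Total absorption A = 100·0.11 + 100·0.83 + 32·0.04 + 111·0.17 = 114.15 m² sabins.
T₆₀ = 0.161 × 357 / 114.15 = 0.504 s.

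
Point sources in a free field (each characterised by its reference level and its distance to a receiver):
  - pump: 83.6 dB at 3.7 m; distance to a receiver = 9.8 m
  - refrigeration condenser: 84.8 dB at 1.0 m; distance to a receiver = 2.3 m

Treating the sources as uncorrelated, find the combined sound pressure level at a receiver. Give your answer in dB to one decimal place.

Apply inverse-square spreading to bring every level to the receiver, then sum 10^(L/10).
pump: 83.6 − 20·log₁₀(9.8/3.7) = 83.6 − 8.46 = 75.14 dB.
refrigeration condenser: 84.8 − 20·log₁₀(2.3/1.0) = 84.8 − 7.23 = 77.57 dB.
Σ 10^(L/10) = 8.974e+07 → L_total = 10·log₁₀(8.974e+07) = 79.53 dB.

79.5 dB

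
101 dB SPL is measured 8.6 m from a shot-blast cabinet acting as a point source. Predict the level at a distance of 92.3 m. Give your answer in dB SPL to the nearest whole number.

For a point source, L₂ = L₁ − 20·log₁₀(r₂/r₁).
L₂ = 101 − 20·log₁₀(92.3/8.6) = 101 − 20.614 = 80.39 dB SPL.

80 dB SPL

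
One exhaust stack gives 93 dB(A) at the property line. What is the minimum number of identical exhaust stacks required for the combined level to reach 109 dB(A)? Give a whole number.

40

Need L₁ + 10·log₁₀ N ≥ 109, i.e. log₁₀ N ≥ 1.60.
N ≥ 10^(16.0/10) = 39.811, so N = 40.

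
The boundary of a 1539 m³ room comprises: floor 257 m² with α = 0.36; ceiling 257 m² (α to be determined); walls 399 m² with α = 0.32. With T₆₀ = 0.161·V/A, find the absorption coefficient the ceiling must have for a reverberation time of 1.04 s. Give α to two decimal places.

0.07

Required total absorption A = 0.161·1539/1.04 = 238.25 m².
Absorption from the other surfaces = 257·0.36 + 399·0.32 = 220.20 m², so the ceiling must supply 18.05 m² over 257 m².
α = 18.05/257 = 0.070.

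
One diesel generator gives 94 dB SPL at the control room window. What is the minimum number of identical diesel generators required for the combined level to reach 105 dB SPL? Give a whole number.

13

Need L₁ + 10·log₁₀ N ≥ 105, i.e. log₁₀ N ≥ 1.10.
N ≥ 10^(11.0/10) = 12.589, so N = 13.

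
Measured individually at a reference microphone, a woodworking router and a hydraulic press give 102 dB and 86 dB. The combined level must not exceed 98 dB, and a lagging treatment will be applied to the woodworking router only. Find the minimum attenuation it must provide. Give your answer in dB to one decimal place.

4.3 dB

Fixed contribution from the other source: Σ 10^(L/10) = 10^(86/10) = 3.981e+08 (86.00 dB).
The limit corresponds to 10^(98/10) = 6.310e+09; subtracting the fixed part leaves 5.911e+09 for the woodworking router, i.e. 97.72 dB.
Required insertion loss = 102 − 97.72 = 4.28 dB.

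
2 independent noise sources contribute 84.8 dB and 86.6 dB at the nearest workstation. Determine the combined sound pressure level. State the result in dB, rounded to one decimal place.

88.8 dB

Incoherent sources combine by intensity addition: L_total = 10·log₁₀(Σ 10^(L_i/10)).
Σ 10^(L/10) = 10^(84.8/10) + 10^(86.6/10) = 7.591e+08.
L_total = 10·log₁₀(7.591e+08) = 88.80 dB.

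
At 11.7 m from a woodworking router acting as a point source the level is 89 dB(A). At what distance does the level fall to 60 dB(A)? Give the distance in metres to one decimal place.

For a point source L₁ − L₂ = 20·log₁₀(r₂/r₁), so r₂ = r₁·10^((L₁−L₂)/20).
r₂ = 11.7·10^((89−60)/20) = 11.7·10^(29.0/20) = 329.75 m.

329.8 m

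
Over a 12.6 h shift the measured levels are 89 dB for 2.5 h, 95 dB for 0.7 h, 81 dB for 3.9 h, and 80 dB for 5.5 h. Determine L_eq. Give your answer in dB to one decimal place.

86.2 dB

The energy average is taken in the linear domain: L_eq = 10·log₁₀[(Σ tᵢ·10^(Lᵢ/10))/T], T = 12.6 h.
Σ tᵢ·10^(Lᵢ/10) = 2.5·10^(89/10) + 0.7·10^(95/10) + 3.9·10^(81/10) + 5.5·10^(80/10) = 5.240e+09.
L_eq = 10·log₁₀(5.240e+09/12.6) = 86.19 dB.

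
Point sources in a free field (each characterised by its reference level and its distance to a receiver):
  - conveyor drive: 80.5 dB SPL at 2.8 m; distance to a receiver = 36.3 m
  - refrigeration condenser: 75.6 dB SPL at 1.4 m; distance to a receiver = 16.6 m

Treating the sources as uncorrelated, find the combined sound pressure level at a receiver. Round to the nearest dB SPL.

Apply inverse-square spreading to bring every level to the receiver, then sum 10^(L/10).
conveyor drive: 80.5 − 20·log₁₀(36.3/2.8) = 80.5 − 22.25 = 58.25 dB SPL.
refrigeration condenser: 75.6 − 20·log₁₀(16.6/1.4) = 75.6 − 21.48 = 54.12 dB SPL.
Σ 10^(L/10) = 9.258e+05 → L_total = 10·log₁₀(9.258e+05) = 59.67 dB SPL.

60 dB SPL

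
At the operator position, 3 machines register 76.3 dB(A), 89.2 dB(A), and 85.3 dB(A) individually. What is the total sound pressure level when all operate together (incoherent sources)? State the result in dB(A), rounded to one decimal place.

Incoherent sources combine by intensity addition: L_total = 10·log₁₀(Σ 10^(L_i/10)).
Σ 10^(L/10) = 10^(76.3/10) + 10^(89.2/10) + 10^(85.3/10) = 1.213e+09.
L_total = 10·log₁₀(1.213e+09) = 90.84 dB(A).

90.8 dB(A)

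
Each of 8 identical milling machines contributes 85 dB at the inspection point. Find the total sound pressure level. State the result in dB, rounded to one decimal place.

94.0 dB

With 8 equal, uncorrelated contributions the intensity is 8× that of one unit, giving a rise of 10·log₁₀ 8.
L_total = 85 + 10·log₁₀(8) = 85 + 9.031 = 94.03 dB.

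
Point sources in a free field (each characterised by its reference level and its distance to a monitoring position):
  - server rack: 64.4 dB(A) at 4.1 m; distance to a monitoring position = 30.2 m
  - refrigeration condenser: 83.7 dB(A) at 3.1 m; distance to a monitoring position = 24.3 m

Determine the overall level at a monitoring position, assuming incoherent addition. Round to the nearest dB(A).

First find each source's level at the receiver (point-source: −20·log₁₀(r/r_ref)), then combine on an intensity basis.
server rack: 64.4 − 20·log₁₀(30.2/4.1) = 64.4 − 17.34 = 47.06 dB(A).
refrigeration condenser: 83.7 − 20·log₁₀(24.3/3.1) = 83.7 − 17.88 = 65.82 dB(A).
Σ 10^(L/10) = 3.866e+06 → L_total = 10·log₁₀(3.866e+06) = 65.87 dB(A).

66 dB(A)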